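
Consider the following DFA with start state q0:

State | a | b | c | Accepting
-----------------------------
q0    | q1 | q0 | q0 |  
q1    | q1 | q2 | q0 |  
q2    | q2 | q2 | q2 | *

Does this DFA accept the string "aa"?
Start in q0.
Read 'a': q0 → q1
Read 'a': q1 → q1
Final state q1 is not accepting, so the string is rejected.

Final answer: No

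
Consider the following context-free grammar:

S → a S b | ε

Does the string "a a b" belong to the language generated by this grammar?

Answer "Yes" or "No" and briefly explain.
Every derivation applies S → a S b some number n of times and then S → ε, producing a^n b^n with equally many a's and b's. The string a a b has two a's but only one b, so it cannot be derived.

Final answer: No - no valid derivation exists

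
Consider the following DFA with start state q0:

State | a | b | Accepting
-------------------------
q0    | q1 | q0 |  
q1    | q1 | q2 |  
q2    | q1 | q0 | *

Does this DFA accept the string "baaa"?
Start in q0.
Read 'b': q0 → q0
Read 'a': q0 → q1
Read 'a': q1 → q1
Read 'a': q1 → q1
Final state q1 is not accepting, so the string is rejected.

Final answer: No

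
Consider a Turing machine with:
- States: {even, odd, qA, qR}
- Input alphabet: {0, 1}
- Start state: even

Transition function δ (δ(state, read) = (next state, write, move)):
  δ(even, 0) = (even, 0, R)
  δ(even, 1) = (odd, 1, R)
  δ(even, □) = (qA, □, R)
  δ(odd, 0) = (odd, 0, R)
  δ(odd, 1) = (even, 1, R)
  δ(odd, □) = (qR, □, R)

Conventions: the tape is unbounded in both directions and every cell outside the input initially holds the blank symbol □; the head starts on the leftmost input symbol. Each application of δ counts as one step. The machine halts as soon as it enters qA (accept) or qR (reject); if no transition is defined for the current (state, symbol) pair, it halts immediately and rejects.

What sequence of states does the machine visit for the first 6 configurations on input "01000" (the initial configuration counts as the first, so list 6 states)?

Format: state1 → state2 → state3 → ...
Step 0: [even]01000 (head at position 0)
Step 1: δ(even, 0) = (even, 0, R)  ⊢  0[even]1000 (head at position 1)
Step 2: δ(even, 1) = (odd, 1, R)  ⊢  01[odd]000 (head at position 2)
Step 3: δ(odd, 0) = (odd, 0, R)  ⊢  010[odd]00 (head at position 3)
Step 4: δ(odd, 0) = (odd, 0, R)  ⊢  0100[odd]0 (head at position 4)
Step 5: δ(odd, 0) = (odd, 0, R)  ⊢  01000[odd]□ (head at position 5)
Reading off the states of these 6 configurations: even → even → odd → odd → odd → odd

Final answer: even → even → odd → odd → odd → odd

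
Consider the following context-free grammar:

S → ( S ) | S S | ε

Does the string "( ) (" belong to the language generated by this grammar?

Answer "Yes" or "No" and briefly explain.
Each production adds parentheses only in matched pairs (S → ( S )) or none at all, so every derived string has equally many '(' and ')'. The string ( ) ( has two '(' and one ')', so it cannot be derived.

Final answer: No - no valid derivation exists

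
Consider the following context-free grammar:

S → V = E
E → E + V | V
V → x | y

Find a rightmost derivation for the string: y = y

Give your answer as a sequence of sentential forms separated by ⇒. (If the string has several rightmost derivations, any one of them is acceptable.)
Start with S.
Step 1: the rightmost non-terminal is S; apply S → V = E:  V = E
Step 2: the rightmost non-terminal is E; apply E → V:  V = V
Step 3: the rightmost non-terminal is V; apply V → y:  V = y
Step 4: the rightmost non-terminal is V; apply V → y:  y = y

Final answer: S ⇒ V = E ⇒ V = V ⇒ V = y ⇒ y = y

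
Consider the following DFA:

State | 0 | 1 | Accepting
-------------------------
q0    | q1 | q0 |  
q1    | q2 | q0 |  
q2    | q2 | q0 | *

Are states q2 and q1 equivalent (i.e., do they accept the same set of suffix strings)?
Try the suffix ε (the empty string).
From q2: q2 — accepting.
From q1: q1 — not accepting.
The two states disagree on this suffix, so they are not equivalent.

Final answer: No. Distinguishing string: ε (the empty string) - accepted from q2 but not from q1.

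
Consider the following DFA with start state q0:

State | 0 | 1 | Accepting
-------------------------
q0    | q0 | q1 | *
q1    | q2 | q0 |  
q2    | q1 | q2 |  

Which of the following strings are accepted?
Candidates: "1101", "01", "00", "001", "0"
"1101": q0 → q1 → q0 → q0 → q1; q1 is not accepting → rejected
"01": q0 → q0 → q1; q1 is not accepting → rejected
"00": q0 → q0 → q0; q0 is accepting → accepted
"001": q0 → q0 → q0 → q1; q1 is not accepting → rejected
"0": q0 → q0; q0 is accepting → accepted

Final answer: "00", "0"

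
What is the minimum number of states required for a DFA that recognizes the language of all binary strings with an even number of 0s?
Language: binary strings with an even number of 0s
Lower bound (Myhill–Nerode): the prefixes ε, 0 are pairwise distinguishable:
  ε vs 0: suffix ε distinguishes them (ε has zero 0s (accepted), 0 has one 0 (rejected))
So any DFA needs at least 2 states.
Upper bound: a DFA with 2 states exists (one state per class above).
Minimum states: 2

Final answer: 2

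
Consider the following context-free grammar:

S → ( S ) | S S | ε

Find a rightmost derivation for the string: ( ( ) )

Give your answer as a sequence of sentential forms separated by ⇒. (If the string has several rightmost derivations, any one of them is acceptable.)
Start with S.
Step 1: the rightmost non-terminal is S; apply S → ( S ):  ( S )
Step 2: the rightmost non-terminal is S; apply S → ( S ):  ( ( S ) )
Step 3: the rightmost non-terminal is S; apply S → ε:  ( ( ) )

Final answer: S ⇒ ( S ) ⇒ ( ( S ) ) ⇒ ( ( ) )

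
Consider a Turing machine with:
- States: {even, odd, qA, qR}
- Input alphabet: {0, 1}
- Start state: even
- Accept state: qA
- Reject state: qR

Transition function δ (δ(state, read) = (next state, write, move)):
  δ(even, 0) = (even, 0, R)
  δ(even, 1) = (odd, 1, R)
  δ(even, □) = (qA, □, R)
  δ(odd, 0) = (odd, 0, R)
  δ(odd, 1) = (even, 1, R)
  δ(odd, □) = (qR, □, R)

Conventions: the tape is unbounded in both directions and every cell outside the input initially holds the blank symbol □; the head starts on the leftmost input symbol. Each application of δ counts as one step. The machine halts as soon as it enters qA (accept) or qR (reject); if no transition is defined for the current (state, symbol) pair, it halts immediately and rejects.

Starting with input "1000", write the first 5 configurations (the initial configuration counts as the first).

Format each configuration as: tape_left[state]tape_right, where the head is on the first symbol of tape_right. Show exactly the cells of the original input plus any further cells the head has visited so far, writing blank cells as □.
Step 0: [even]1000 (head at position 0)
Step 1: δ(even, 1) = (odd, 1, R)  ⊢  1[odd]000 (head at position 1)
Step 2: δ(odd, 0) = (odd, 0, R)  ⊢  10[odd]00 (head at position 2)
Step 3: δ(odd, 0) = (odd, 0, R)  ⊢  100[odd]0 (head at position 3)
Step 4: δ(odd, 0) = (odd, 0, R)  ⊢  1000[odd]□ (head at position 4)

Final answer: [even]1000 ⊢ 1[odd]000 ⊢ 10[odd]00 ⊢ 100[odd]0 ⊢ 1000[odd]□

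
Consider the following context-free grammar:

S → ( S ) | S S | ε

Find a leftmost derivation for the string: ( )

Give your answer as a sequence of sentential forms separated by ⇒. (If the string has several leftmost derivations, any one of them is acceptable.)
Start with S.
Step 1: the leftmost non-terminal is S; apply S → ( S ):  ( S )
Step 2: the leftmost non-terminal is S; apply S → ε:  ( )

Final answer: S ⇒ ( S ) ⇒ ( )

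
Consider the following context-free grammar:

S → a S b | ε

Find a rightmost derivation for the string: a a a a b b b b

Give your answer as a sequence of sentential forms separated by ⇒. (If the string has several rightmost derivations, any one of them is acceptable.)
Start with S.
Step 1: the rightmost non-terminal is S; apply S → a S b:  a S b
Step 2: the rightmost non-terminal is S; apply S → a S b:  a a S b b
Step 3: the rightmost non-terminal is S; apply S → a S b:  a a a S b b b
Step 4: the rightmost non-terminal is S; apply S → a S b:  a a a a S b b b b
Step 5: the rightmost non-terminal is S; apply S → ε:  a a a a b b b b

Final answer: S ⇒ a S b ⇒ a a S b b ⇒ a a a S b b b ⇒ a a a a S b b b b ⇒ a a a a b b b b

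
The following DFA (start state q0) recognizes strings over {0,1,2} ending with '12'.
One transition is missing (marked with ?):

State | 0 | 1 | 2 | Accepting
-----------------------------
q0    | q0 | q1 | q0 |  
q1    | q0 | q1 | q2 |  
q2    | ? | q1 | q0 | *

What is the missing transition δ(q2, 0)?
q0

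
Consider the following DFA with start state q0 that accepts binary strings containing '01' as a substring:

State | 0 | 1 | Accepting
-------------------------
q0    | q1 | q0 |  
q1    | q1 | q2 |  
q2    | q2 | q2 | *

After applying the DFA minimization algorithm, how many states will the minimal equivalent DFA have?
All 3 states are reachable from q0, so none can be removed as unreachable.
Table-filling: first mark every (accepting, non-accepting) pair as distinguishable (accepting: {q2}; non-accepting: {q0, q1}).
Round 1: (q0, q1) on '1' go to q0 and q2, already distinguishable → mark.
Every pair of states is distinguishable, so the DFA is already minimal.
Equivalence classes: {q0}, {q1}, {q2} → 3 states.

Final answer: 3 states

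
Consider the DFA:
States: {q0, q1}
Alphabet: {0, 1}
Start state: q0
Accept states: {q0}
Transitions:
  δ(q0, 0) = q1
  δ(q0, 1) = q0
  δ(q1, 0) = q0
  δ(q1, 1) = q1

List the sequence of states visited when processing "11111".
Starting at q0
Read '1': q0 -> q0
Read '1': q0 -> q0
Read '1': q0 -> q0
Read '1': q0 -> q0
Read '1': q0 -> q0

Final answer: q0 -> q0 -> q0 -> q0 -> q0 -> q0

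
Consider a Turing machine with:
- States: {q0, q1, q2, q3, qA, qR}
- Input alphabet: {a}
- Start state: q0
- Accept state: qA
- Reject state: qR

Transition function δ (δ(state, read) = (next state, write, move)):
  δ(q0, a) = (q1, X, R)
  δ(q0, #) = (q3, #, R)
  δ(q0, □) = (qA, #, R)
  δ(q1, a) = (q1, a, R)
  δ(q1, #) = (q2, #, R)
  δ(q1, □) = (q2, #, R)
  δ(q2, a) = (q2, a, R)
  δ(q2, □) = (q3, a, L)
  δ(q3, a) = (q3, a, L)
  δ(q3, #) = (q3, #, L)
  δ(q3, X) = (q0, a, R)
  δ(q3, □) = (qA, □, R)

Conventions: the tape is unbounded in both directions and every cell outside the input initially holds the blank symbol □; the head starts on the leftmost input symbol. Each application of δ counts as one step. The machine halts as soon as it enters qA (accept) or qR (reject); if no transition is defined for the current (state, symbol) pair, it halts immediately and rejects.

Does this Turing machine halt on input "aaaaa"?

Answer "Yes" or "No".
Trace (configuration after each step, as tape_left[state]tape_right with head position):
Step 0: [q0]aaaaa (head at position 0)
Step 1: X[q1]aaaa (head 1)
Step 2: Xa[q1]aaa (head 2)
Step 3: Xaa[q1]aa (head 3)
Step 4: Xaaa[q1]a (head 4)
Step 5: Xaaaa[q1]□ (head 5)
Step 6: Xaaaa#[q2]□ (head 6)
Step 7: Xaaaa[q3]#a (head 5)
Step 8: Xaaa[q3]a#a (head 4)
Step 9: Xaa[q3]aa#a (head 3)
Step 10: Xa[q3]aaa#a (head 2)
Step 11: X[q3]aaaa#a (head 1)
Step 12: [q3]Xaaaa#a (head 0)
Step 13: a[q0]aaaa#a (head 1)
Step 14: aX[q1]aaa#a (head 2)
Step 15: aXa[q1]aa#a (head 3)
Step 16: aXaa[q1]a#a (head 4)
Step 17: aXaaa[q1]#a (head 5)
Step 18: aXaaa#[q2]a (head 6)
Step 19: aXaaa#a[q2]□ (head 7)
Step 20: aXaaa#[q3]aa (head 6)
Step 21: aXaaa[q3]#aa (head 5)
Step 22: aXaa[q3]a#aa (head 4)
Step 23: aXa[q3]aa#aa (head 3)
Step 24: aX[q3]aaa#aa (head 2)
Step 25: a[q3]Xaaa#aa (head 1)
Step 26: aa[q0]aaa#aa (head 2)
Step 27: aaX[q1]aa#aa (head 3)
Step 28: aaXa[q1]a#aa (head 4)
Step 29: aaXaa[q1]#aa (head 5)
Step 30: aaXaa#[q2]aa (head 6)
Step 31: aaXaa#a[q2]a (head 7)
Step 32: aaXaa#aa[q2]□ (head 8)
Step 33: aaXaa#a[q3]aa (head 7)
Step 34: aaXaa#[q3]aaa (head 6)
Step 35: aaXaa[q3]#aaa (head 5)
Step 36: aaXa[q3]a#aaa (head 4)
Step 37: aaX[q3]aa#aaa (head 3)
Step 38: aa[q3]Xaa#aaa (head 2)
Step 39: aaa[q0]aa#aaa (head 3)
Step 40: aaaX[q1]a#aaa (head 4)
Step 41: aaaXa[q1]#aaa (head 5)
Step 42: aaaXa#[q2]aaa (head 6)
Step 43: aaaXa#a[q2]aa (head 7)
Step 44: aaaXa#aa[q2]a (head 8)
Step 45: aaaXa#aaa[q2]□ (head 9)
Step 46: aaaXa#aa[q3]aa (head 8)
Step 47: aaaXa#a[q3]aaa (head 7)
Step 48: aaaXa#[q3]aaaa (head 6)
Step 49: aaaXa[q3]#aaaa (head 5)
Step 50: aaaX[q3]a#aaaa (head 4)
Step 51: aaa[q3]Xa#aaaa (head 3)
Step 52: aaaa[q0]a#aaaa (head 4)
Step 53: aaaaX[q1]#aaaa (head 5)
Step 54: aaaaX#[q2]aaaa (head 6)
Step 55: aaaaX#a[q2]aaa (head 7)
Step 56: aaaaX#aa[q2]aa (head 8)
Step 57: aaaaX#aaa[q2]a (head 9)
Step 58: aaaaX#aaaa[q2]□ (head 10)
Step 59: aaaaX#aaa[q3]aa (head 9)
Step 60: aaaaX#aa[q3]aaa (head 8)
Step 61: aaaaX#a[q3]aaaa (head 7)
Step 62: aaaaX#[q3]aaaaa (head 6)
Step 63: aaaaX[q3]#aaaaa (head 5)
Step 64: aaaa[q3]X#aaaaa (head 4)
Step 65: aaaaa[q0]#aaaaa (head 5)
Step 66: aaaaa#[q3]aaaaa (head 6)
Step 67: aaaaa[q3]#aaaaa (head 5)
Step 68: aaaa[q3]a#aaaaa (head 4)
Step 69: aaa[q3]aa#aaaaa (head 3)
Step 70: aa[q3]aaa#aaaaa (head 2)
Step 71: a[q3]aaaa#aaaaa (head 1)
Step 72: [q3]aaaaa#aaaaa (head 0)
Step 73: [q3]□aaaaa#aaaaa (head -1)
Step 74: □[qA]aaaaa#aaaaa (head 0)
The machine is in qA, so it halts and accepts.
It halts after 74 steps.

Final answer: Yes - halts after 74 steps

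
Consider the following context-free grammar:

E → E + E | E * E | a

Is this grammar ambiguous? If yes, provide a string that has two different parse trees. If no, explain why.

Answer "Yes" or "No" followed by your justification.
Two different leftmost derivations of a + a * a:
  (1) E ⇒ E + E ⇒ a + E ⇒ a + E * E ⇒ a + a * E ⇒ a + a * a   (tree groups a + (a * a))
  (2) E ⇒ E * E ⇒ E + E * E ⇒ a + E * E ⇒ a + a * E ⇒ a + a * a   (tree groups (a + a) * a)
Two distinct leftmost derivations = two distinct parse trees, so the grammar is ambiguous.

Final answer: Yes - the string 'a + a * a' has two distinct leftmost derivations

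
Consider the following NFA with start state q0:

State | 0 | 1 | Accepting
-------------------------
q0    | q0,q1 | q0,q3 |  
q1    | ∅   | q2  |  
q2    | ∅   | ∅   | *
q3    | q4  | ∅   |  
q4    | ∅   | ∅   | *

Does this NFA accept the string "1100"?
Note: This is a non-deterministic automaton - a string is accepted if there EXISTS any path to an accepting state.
Track the set of states the NFA could be in: start {q0}
Read '1': {q0} → {q0, q3}
Read '1': {q0, q3} → {q0, q3}
Read '0': {q0, q3} → {q0, q1, q4}
Read '0': {q0, q1, q4} → {q0, q1}
Final set {q0, q1} contains no accepting state → rejected.

Final answer: No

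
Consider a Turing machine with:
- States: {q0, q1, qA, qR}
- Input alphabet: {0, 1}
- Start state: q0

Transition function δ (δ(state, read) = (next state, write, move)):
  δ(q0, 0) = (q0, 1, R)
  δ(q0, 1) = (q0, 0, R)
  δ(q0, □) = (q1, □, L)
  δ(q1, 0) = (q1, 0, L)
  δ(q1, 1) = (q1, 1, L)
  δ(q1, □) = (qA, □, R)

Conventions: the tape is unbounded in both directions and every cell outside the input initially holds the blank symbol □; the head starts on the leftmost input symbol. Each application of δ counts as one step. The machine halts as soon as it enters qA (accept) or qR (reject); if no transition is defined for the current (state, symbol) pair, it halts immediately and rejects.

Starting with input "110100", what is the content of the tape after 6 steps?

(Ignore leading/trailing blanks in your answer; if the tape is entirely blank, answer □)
Step 0: [q0]110100 (head at position 0)
Step 1: δ(q0, 1) = (q0, 0, R)  ⊢  0[q0]10100 (head at position 1)
Step 2: δ(q0, 1) = (q0, 0, R)  ⊢  00[q0]0100 (head at position 2)
Step 3: δ(q0, 0) = (q0, 1, R)  ⊢  001[q0]100 (head at position 3)
Step 4: δ(q0, 1) = (q0, 0, R)  ⊢  0010[q0]00 (head at position 4)
Step 5: δ(q0, 0) = (q0, 1, R)  ⊢  00101[q0]0 (head at position 5)
Step 6: δ(q0, 0) = (q0, 1, R)  ⊢  001011[q0]□ (head at position 6)
Tape after 6 steps (ignoring surrounding blanks): 001011

Final answer: Tape: 001011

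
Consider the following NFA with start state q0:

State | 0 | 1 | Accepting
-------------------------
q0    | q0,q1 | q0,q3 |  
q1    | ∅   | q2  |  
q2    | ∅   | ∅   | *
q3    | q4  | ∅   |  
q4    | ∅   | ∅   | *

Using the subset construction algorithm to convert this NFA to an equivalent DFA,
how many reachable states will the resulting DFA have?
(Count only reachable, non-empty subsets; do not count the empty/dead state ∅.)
Start subset: {q0}
{q0}: on 0 → {q0, q1}, on 1 → {q0, q3}
{q0, q1}: on 0 → {q0, q1}, on 1 → {q0, q2, q3}
{q0, q3}: on 0 → {q0, q1, q4}, on 1 → {q0, q3}
{q0, q2, q3}: on 0 → {q0, q1, q4}, on 1 → {q0, q3}
{q0, q1, q4}: on 0 → {q0, q1}, on 1 → {q0, q2, q3}
Reachable non-empty subsets: {q0}, {q0, q1}, {q0, q3}, {q0, q2, q3}, {q0, q1, q4} — 5 in total.

Final answer: 5 states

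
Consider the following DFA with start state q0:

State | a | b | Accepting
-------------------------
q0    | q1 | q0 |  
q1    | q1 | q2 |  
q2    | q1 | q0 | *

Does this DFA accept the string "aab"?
Start in q0.
Read 'a': q0 → q1
Read 'a': q1 → q1
Read 'b': q1 → q2
Final state q2 is accepting, so the string is accepted.

Final answer: Yes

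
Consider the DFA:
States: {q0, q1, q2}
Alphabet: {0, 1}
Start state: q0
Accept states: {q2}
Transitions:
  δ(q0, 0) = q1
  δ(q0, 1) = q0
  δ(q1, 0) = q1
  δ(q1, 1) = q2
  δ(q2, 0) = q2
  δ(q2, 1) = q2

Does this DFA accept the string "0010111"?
Processing string "0010111":
  q0 --0--> q1
  q1 --0--> q1
  q1 --1--> q2
  q2 --0--> q2
  q2 --1--> q2
  q2 --1--> q2
  q2 --1--> q2
Final state: q2
Accept states: {q2}
q2 is an accept state, so the string is accepted.

Final answer: Yes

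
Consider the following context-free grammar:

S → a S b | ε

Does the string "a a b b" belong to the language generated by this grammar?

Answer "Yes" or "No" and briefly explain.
A derivation exists: S ⇒ a S b ⇒ a a S b b ⇒ a a b b (using S → a S b twice, then S → ε).

Final answer: Yes - a valid derivation exists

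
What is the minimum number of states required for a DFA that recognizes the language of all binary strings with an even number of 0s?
Language: binary strings with an even number of 0s
Lower bound (Myhill–Nerode): the prefixes ε, 0 are pairwise distinguishable:
  ε vs 0: suffix ε distinguishes them (ε has zero 0s (accepted), 0 has one 0 (rejected))
So any DFA needs at least 2 states.
Upper bound: a DFA with 2 states exists (one state per class above).
Minimum states: 2

Final answer: 2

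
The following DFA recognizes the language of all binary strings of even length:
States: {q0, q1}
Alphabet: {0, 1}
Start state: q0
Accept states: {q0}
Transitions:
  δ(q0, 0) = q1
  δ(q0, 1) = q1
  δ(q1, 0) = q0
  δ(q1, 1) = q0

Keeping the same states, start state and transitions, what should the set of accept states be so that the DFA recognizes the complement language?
The DFA is complete (every state has a transition on every symbol), so the complement
is recognized by the same DFA with accepting and non-accepting states swapped.
Original accept states: {q0}
Complement accept states = All states - Original accept states
= {q0, q1} - {q0}
= {q1}
Complement language: strings of ODD length

Final answer: {q1}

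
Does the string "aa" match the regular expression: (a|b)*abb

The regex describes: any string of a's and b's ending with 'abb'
No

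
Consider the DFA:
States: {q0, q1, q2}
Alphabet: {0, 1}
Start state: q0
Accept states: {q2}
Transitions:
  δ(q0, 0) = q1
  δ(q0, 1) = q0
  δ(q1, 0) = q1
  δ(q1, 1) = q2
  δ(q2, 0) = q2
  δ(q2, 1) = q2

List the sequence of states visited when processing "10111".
Starting at q0
Read '1': q0 -> q0
Read '0': q0 -> q1
Read '1': q1 -> q2
Read '1': q2 -> q2
Read '1': q2 -> q2

Final answer: q0 -> q0 -> q1 -> q2 -> q2 -> q2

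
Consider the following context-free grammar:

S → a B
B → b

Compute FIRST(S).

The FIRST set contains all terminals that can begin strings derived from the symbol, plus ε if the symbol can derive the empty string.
S has the single production S → a B, whose right-hand side begins with the terminal a. So FIRST(S) = {a}.

Final answer: {a}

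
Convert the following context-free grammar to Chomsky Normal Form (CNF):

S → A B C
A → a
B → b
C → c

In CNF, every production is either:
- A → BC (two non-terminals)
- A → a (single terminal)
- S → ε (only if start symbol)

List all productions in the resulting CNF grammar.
The grammar has no ε-productions or unit productions to eliminate.
A → a is already in CNF (single terminal) – keep it.
B → b is already in CNF (single terminal) – keep it.
C → c is already in CNF (single terminal) – keep it.
S → A B C has 3 symbols on the right: break it into binary productions S → A X0, X0 → B C.
Resulting CNF grammar (5 productions): A → a; B → b; C → c; S → A X0; X0 → B C

Final answer: A → a; B → b; C → c; S → A X0; X0 → B C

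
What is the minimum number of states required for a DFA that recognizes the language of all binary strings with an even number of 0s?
Language: binary strings with an even number of 0s
Lower bound (Myhill–Nerode): the prefixes ε, 0 are pairwise distinguishable:
  ε vs 0: suffix ε distinguishes them (ε has zero 0s (accepted), 0 has one 0 (rejected))
So any DFA needs at least 2 states.
Upper bound: a DFA with 2 states exists (one state per class above).
Minimum states: 2

Final answer: 2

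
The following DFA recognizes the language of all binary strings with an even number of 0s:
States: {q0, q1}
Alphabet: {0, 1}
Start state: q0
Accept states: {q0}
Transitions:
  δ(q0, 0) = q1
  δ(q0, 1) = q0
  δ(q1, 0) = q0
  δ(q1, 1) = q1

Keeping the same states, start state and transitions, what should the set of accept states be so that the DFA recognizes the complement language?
The DFA is complete (every state has a transition on every symbol), so the complement
is recognized by the same DFA with accepting and non-accepting states swapped.
Original accept states: {q0}
Complement accept states = All states - Original accept states
= {q0, q1} - {q0}
= {q1}
Complement language: strings with an ODD number of 0s

Final answer: {q1}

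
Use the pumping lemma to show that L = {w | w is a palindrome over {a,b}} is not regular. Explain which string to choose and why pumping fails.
Language: L = {w | w is a palindrome over {a,b}} (strings that read the same forwards and backwards)
Step 1: Assume for contradiction that L is regular, with pumping length p.
Step 2: Choose s = a^p b a^p. Then s ∈ L (it reads the same forwards and backwards) and |s| ≥ p.
Step 3: Consider any decomposition s = xyz with |xy| ≤ p and |y| > 0. Since |xy| ≤ p and the first p symbols of s are all a's, y = a^k for some k with 1 ≤ k ≤ p.
Step 4: Pumping up (i = 2): xy²z = a^(p+k) b a^p. Its reverse is a^p b a^(p+k) ≠ a^(p+k) b a^p (the single b is no longer in the middle), so xy²z is not a palindrome and xy²z ∉ L.
This contradicts the pumping lemma, so L is not regular.

Final answer: Choose s = a^p b a^p. Since |xy| ≤ p, y = a^k with k ≥ 1. Then xy²z = a^(p+k) b a^p is not a palindrome, so ∉ L.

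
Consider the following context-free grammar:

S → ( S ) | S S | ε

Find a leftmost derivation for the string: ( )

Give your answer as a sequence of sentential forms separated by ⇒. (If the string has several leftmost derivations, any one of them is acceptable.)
Start with S.
Step 1: the leftmost non-terminal is S; apply S → ( S ):  ( S )
Step 2: the leftmost non-terminal is S; apply S → ε:  ( )

Final answer: S ⇒ ( S ) ⇒ ( )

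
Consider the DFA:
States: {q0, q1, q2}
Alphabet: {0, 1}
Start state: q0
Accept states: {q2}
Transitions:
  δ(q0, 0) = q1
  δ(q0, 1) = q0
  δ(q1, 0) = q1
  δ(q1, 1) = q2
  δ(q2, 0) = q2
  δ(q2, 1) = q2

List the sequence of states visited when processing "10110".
Starting at q0
Read '1': q0 -> q0
Read '0': q0 -> q1
Read '1': q1 -> q2
Read '1': q2 -> q2
Read '0': q2 -> q2

Final answer: q0 -> q0 -> q1 -> q2 -> q2 -> q2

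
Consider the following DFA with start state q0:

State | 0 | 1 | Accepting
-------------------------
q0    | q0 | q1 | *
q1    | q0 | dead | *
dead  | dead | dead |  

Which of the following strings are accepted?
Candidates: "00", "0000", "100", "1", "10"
"00": q0 → q0 → q0; q0 is accepting → accepted
"0000": q0 → q0 → q0 → q0 → q0; q0 is accepting → accepted
"100": q0 → q1 → q0 → q0; q0 is accepting → accepted
"1": q0 → q1; q1 is accepting → accepted
"10": q0 → q1 → q0; q0 is accepting → accepted

Final answer: "00", "0000", "100", "1", "10"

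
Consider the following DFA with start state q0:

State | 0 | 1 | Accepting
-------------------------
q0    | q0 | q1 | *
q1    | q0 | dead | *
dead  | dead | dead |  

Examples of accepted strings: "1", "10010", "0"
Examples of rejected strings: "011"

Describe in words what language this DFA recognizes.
binary strings with no two consecutive 1s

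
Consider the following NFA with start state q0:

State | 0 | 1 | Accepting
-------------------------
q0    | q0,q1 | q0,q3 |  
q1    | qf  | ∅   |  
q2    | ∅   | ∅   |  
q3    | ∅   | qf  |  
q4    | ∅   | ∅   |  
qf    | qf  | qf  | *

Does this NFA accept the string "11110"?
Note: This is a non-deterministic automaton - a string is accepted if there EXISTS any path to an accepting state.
Track the set of states the NFA could be in: start {q0}
Read '1': {q0} → {q0, q3}
Read '1': {q0, q3} → {q0, q3, qf}
Read '1': {q0, q3, qf} → {q0, q3, qf}
Read '1': {q0, q3, qf} → {q0, q3, qf}
Read '0': {q0, q3, qf} → {q0, q1, qf}
Final set {q0, q1, qf} contains accepting state(s) {qf} → accepted.

Final answer: Yes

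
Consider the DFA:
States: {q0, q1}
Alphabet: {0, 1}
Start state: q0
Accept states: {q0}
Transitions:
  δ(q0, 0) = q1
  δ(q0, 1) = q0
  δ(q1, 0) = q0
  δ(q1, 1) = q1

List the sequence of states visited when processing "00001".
Starting at q0
Read '0': q0 -> q1
Read '0': q1 -> q0
Read '0': q0 -> q1
Read '0': q1 -> q0
Read '1': q0 -> q0

Final answer: q0 -> q1 -> q0 -> q1 -> q0 -> q0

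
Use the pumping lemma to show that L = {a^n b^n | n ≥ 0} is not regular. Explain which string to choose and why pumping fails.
Language: L = {a^n b^n | n ≥ 0} (equal numbers of a's followed by b's)
Step 1: Assume for contradiction that L is regular, with pumping length p.
Step 2: Choose s = a^p b^p. Then s ∈ L (it has p a's followed by p b's) and |s| ≥ p.
Step 3: Consider any decomposition s = xyz with |xy| ≤ p and |y| > 0. Since |xy| ≤ p and the first p symbols of s are all a's, y = a^k for some k with 1 ≤ k ≤ p.
Step 4: Pumping up (i = 2): xy²z = a^(p+k) b^p, which has more a's than b's, so xy²z ∉ L.
This contradicts the pumping lemma, so L is not regular.

Final answer: Choose s = a^p b^p. Since |xy| ≤ p, y = a^k with k ≥ 1. Then xy²z = a^(p+k) b^p ∉ L.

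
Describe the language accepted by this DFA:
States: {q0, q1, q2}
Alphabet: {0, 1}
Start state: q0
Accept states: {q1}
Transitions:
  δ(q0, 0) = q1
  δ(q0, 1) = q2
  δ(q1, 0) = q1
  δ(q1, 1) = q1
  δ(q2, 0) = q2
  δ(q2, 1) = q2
Analyzing the DFA structure:
Start state: q0
Accept states: {q1}
Interpreting what each state remembers (checking against the transitions):
  q0: nothing has been read yet
  q1: the first symbol was 0
  q2: the first symbol was 1 (trap state)
  δ(q0, 0): in q0 (nothing has been read yet), after reading 0 we have: the first symbol was 0 → q1
  δ(q0, 1): in q0 (nothing has been read yet), after reading 1 we have: the first symbol was 1 (trap state) → q2
  δ(q1, 0): in q1 (the first symbol was 0), after reading 0 we have: the first symbol was 0 → q1
  δ(q1, 1): in q1 (the first symbol was 0), after reading 1 we have: the first symbol was 0 → q1
  δ(q2, 0): in q2 (the first symbol was 1 (trap state)), after reading 0 we have: the first symbol was 1 (trap state) → q2
  δ(q2, 1): in q2 (the first symbol was 1 (trap state)), after reading 1 we have: the first symbol was 1 (trap state) → q2
A string is accepted iff it ends in {q1}, i.e. the first symbol was 0.
Language: All binary strings starting with 0

Final answer: All binary strings starting with 0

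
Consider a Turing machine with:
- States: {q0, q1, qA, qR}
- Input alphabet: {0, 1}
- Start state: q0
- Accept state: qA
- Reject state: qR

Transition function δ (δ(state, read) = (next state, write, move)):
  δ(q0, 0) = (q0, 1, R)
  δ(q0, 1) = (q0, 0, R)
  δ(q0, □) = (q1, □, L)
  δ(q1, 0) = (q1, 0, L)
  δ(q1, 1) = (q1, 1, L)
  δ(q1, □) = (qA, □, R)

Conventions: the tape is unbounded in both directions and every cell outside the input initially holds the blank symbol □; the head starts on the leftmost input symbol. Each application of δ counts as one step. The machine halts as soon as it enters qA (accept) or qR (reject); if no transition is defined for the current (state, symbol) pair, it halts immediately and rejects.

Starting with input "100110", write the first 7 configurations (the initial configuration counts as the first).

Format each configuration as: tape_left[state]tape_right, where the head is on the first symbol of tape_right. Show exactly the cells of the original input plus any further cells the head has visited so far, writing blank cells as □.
Step 0: [q0]100110 (head at position 0)
Step 1: δ(q0, 1) = (q0, 0, R)  ⊢  0[q0]00110 (head at position 1)
Step 2: δ(q0, 0) = (q0, 1, R)  ⊢  01[q0]0110 (head at position 2)
Step 3: δ(q0, 0) = (q0, 1, R)  ⊢  011[q0]110 (head at position 3)
Step 4: δ(q0, 1) = (q0, 0, R)  ⊢  0110[q0]10 (head at position 4)
Step 5: δ(q0, 1) = (q0, 0, R)  ⊢  01100[q0]0 (head at position 5)
Step 6: δ(q0, 0) = (q0, 1, R)  ⊢  011001[q0]□ (head at position 6)

Final answer: [q0]100110 ⊢ 0[q0]00110 ⊢ 01[q0]0110 ⊢ 011[q0]110 ⊢ 0110[q0]10 ⊢ 01100[q0]0 ⊢ 011001[q0]□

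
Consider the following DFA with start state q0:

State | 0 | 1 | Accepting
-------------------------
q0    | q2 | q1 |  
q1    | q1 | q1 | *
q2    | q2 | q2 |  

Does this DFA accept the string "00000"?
Start in q0.
Read '0': q0 → q2
Read '0': q2 → q2
Read '0': q2 → q2
Read '0': q2 → q2
Read '0': q2 → q2
Final state q2 is not accepting, so the string is rejected.

Final answer: No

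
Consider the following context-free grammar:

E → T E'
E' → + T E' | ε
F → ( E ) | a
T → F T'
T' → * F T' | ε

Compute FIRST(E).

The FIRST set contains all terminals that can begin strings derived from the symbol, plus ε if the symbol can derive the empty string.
FIRST(F): F → ( E ) contributes '(' and F → a contributes 'a', so FIRST(F) = {(, a}. F is not nullable.
FIRST(T): T → F T' begins with F, and F is not nullable, so FIRST(T) = FIRST(F) = {(, a}.
FIRST(E): E → T E' begins with T, and T is not nullable, so FIRST(E) = FIRST(T) = {(, a}.

Final answer: {(, a}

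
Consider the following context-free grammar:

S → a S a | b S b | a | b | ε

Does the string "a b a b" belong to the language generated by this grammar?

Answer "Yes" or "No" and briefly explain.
Every production places the same symbol at both ends (or yields a single symbol / ε), so every derived string is a palindrome. a b a b reversed is b a b a ≠ a b a b, so it is not a palindrome and cannot be derived (already the first step fails: the string starts with a but ends with b, so neither S → a S a nor S → b S b fits).

Final answer: No - no valid derivation exists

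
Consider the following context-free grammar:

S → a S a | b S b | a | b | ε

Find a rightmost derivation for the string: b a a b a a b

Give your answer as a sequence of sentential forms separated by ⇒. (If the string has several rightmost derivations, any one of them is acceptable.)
Start with S.
Step 1: the rightmost non-terminal is S; apply S → b S b:  b S b
Step 2: the rightmost non-terminal is S; apply S → a S a:  b a S a b
Step 3: the rightmost non-terminal is S; apply S → a S a:  b a a S a a b
Step 4: the rightmost non-terminal is S; apply S → b:  b a a b a a b

Final answer: S ⇒ b S b ⇒ b a S a b ⇒ b a a S a a b ⇒ b a a b a a b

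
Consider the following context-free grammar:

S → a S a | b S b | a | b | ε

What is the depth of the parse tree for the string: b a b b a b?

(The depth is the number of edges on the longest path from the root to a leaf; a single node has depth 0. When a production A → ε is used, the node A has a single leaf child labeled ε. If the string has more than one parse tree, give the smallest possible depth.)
The string has even length 6, so its (unique) parse tree peels off matching outer symbols: S → b S b, S → a S a, S → b S b, and finally S → ε for the empty middle.
The S nodes are at depths 0..3; the ε leaf under the innermost S is at depth 4 (terminal leaves are at depths 1..3).
Depth = 4.

Final answer: 4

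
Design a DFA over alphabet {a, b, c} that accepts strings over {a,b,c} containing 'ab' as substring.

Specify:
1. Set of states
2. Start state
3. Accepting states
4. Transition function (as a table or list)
One valid DFA (any DFA recognizing the same language is acceptable):
States: {q0, q1, q2}
Start: q0
Accepting: {q2}
Transitions (accepting states marked with *):
State | a | b | c | Accepting
-----------------------------
q0    | q1 | q0 | q0 |  
q1    | q1 | q2 | q0 |  
q2    | q2 | q2 | q2 | *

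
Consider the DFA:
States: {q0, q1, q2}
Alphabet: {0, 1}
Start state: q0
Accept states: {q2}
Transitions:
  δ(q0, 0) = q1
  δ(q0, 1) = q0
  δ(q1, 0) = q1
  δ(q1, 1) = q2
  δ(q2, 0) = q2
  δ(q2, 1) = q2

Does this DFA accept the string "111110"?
Processing string "111110":
  q0 --1--> q0
  q0 --1--> q0
  q0 --1--> q0
  q0 --1--> q0
  q0 --1--> q0
  q0 --0--> q1
Final state: q1
Accept states: {q2}
q1 is not an accept state, so the string is rejected.

Final answer: No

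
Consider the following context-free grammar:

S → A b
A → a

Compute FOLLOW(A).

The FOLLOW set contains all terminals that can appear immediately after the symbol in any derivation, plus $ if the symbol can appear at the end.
A occurs only in S → A b, where it is immediately followed by the terminal b. So FOLLOW(A) = {b}.

Final answer: {b}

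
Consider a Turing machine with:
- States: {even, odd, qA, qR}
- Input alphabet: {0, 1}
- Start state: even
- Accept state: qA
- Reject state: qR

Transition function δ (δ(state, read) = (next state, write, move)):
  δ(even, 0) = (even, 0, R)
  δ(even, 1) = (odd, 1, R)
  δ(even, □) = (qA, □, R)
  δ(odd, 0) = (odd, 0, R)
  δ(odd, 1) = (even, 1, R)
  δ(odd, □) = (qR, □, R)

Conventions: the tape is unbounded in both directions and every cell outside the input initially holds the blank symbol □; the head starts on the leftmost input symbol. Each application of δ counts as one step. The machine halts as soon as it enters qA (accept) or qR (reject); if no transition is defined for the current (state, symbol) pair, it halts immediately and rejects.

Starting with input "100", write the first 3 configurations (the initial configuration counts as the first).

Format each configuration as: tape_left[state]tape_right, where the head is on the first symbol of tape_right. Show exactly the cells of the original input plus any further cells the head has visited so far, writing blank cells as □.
Step 0: [even]100 (head at position 0)
Step 1: δ(even, 1) = (odd, 1, R)  ⊢  1[odd]00 (head at position 1)
Step 2: δ(odd, 0) = (odd, 0, R)  ⊢  10[odd]0 (head at position 2)

Final answer: [even]100 ⊢ 1[odd]00 ⊢ 10[odd]0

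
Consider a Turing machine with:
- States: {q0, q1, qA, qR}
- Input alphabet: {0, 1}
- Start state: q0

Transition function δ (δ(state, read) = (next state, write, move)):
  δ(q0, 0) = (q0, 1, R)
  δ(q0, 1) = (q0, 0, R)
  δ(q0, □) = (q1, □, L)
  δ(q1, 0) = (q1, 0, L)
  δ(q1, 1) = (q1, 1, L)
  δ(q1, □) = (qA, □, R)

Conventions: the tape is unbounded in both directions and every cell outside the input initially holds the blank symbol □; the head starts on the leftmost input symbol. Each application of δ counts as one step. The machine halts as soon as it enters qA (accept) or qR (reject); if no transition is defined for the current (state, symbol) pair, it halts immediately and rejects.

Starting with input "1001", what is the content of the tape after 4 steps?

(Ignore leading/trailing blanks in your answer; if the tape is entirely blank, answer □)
Step 0: [q0]1001 (head at position 0)
Step 1: δ(q0, 1) = (q0, 0, R)  ⊢  0[q0]001 (head at position 1)
Step 2: δ(q0, 0) = (q0, 1, R)  ⊢  01[q0]01 (head at position 2)
Step 3: δ(q0, 0) = (q0, 1, R)  ⊢  011[q0]1 (head at position 3)
Step 4: δ(q0, 1) = (q0, 0, R)  ⊢  0110[q0]□ (head at position 4)
Tape after 4 steps (ignoring surrounding blanks): 0110

Final answer: Tape: 0110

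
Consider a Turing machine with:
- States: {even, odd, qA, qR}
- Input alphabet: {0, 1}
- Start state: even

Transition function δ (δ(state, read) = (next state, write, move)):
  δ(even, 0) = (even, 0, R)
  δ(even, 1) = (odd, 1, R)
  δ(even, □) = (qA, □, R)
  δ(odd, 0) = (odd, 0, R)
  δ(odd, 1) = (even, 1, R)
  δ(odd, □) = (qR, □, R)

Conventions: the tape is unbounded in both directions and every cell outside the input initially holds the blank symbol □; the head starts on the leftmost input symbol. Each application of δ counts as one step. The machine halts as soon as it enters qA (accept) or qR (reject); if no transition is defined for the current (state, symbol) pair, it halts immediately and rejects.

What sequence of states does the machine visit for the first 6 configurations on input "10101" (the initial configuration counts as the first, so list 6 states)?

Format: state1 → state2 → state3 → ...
Step 0: [even]10101 (head at position 0)
Step 1: δ(even, 1) = (odd, 1, R)  ⊢  1[odd]0101 (head at position 1)
Step 2: δ(odd, 0) = (odd, 0, R)  ⊢  10[odd]101 (head at position 2)
Step 3: δ(odd, 1) = (even, 1, R)  ⊢  101[even]01 (head at position 3)
Step 4: δ(even, 0) = (even, 0, R)  ⊢  1010[even]1 (head at position 4)
Step 5: δ(even, 1) = (odd, 1, R)  ⊢  10101[odd]□ (head at position 5)
Reading off the states of these 6 configurations: even → odd → odd → even → even → odd

Final answer: even → odd → odd → even → even → odd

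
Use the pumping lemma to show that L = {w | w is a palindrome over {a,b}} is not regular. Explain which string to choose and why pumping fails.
Language: L = {w | w is a palindrome over {a,b}} (strings that read the same forwards and backwards)
Step 1: Assume for contradiction that L is regular, with pumping length p.
Step 2: Choose s = a^p b a^p. Then s ∈ L (it reads the same forwards and backwards) and |s| ≥ p.
Step 3: Consider any decomposition s = xyz with |xy| ≤ p and |y| > 0. Since |xy| ≤ p and the first p symbols of s are all a's, y = a^k for some k with 1 ≤ k ≤ p.
Step 4: Pumping up (i = 2): xy²z = a^(p+k) b a^p. Its reverse is a^p b a^(p+k) ≠ a^(p+k) b a^p (the single b is no longer in the middle), so xy²z is not a palindrome and xy²z ∉ L.
This contradicts the pumping lemma, so L is not regular.

Final answer: Choose s = a^p b a^p. Since |xy| ≤ p, y = a^k with k ≥ 1. Then xy²z = a^(p+k) b a^p is not a palindrome, so ∉ L.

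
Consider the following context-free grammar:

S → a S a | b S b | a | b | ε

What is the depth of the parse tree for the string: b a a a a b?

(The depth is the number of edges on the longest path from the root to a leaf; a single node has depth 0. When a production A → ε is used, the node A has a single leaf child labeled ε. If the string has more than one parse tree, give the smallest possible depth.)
The string has even length 6, so its (unique) parse tree peels off matching outer symbols: S → b S b, S → a S a, S → a S a, and finally S → ε for the empty middle.
The S nodes are at depths 0..3; the ε leaf under the innermost S is at depth 4 (terminal leaves are at depths 1..3).
Depth = 4.

Final answer: 4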